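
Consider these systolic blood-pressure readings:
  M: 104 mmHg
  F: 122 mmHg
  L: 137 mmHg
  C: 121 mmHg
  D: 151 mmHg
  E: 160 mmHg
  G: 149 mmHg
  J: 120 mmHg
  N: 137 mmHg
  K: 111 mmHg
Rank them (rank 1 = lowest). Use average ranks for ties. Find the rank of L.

6.5

Sorted (ascending): 104, 111, 120, 121, 122, 137, 137, 149, 151, 160
The 2 values of 137 occupy positions 6–7 → average rank (6+7)/2 = 6.5.
L has value 137 mmHg → rank 6.5.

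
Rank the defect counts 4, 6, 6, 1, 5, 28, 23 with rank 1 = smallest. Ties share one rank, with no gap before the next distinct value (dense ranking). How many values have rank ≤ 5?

6

Sorted (ascending): 1, 4, 5, 6, 6, 23, 28
The 2 values of 6 share dense rank 4.
Remaining distinct values take the next consecutive integers.
Ranks ≤ 5: {1, 2, 3, 4, 4, 5} → 6 values.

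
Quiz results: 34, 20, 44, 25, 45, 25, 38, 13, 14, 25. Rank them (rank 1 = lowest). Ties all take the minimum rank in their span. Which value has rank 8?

38

Sorted (ascending): 13, 14, 20, 25, 25, 25, 34, 38, 44, 45
The 3 values of 25 occupy positions 4–6 → each gets rank 4.
Rank 8 → value 38.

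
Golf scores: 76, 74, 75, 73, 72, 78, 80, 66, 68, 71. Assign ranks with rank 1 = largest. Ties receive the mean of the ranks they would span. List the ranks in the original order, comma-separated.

3, 5, 4, 6, 7, 2, 1, 10, 9, 8

Sorted (descending): 80, 78, 76, 75, 74, 73, 72, 71, 68, 66
No ties — each value takes its position as its rank.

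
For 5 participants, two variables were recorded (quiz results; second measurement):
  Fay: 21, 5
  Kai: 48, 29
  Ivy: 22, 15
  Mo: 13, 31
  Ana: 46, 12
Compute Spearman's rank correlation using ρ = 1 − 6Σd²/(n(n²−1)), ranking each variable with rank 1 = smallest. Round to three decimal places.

Ranks of variable 1: 2, 5, 3, 1, 4
Ranks of variable 2: 1, 4, 3, 5, 2
d = r₁ − r₂: 1, 1, 0, -4, 2
d²: 1, 1, 0, 16, 4; Σd² = 22
ρ = 1 − 6·22/(5·24) = 1 − 132/120 = -0.100

-0.100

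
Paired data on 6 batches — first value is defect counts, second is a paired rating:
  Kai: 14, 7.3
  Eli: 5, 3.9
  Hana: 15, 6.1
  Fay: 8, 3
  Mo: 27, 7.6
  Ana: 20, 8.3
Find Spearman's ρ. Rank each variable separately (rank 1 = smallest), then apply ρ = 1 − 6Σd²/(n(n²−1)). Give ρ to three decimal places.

0.829

Ranks of variable 1: 3, 1, 4, 2, 6, 5
Ranks of variable 2: 4, 2, 3, 1, 5, 6
d = r₁ − r₂: -1, -1, 1, 1, 1, -1
d²: 1, 1, 1, 1, 1, 1; Σd² = 6
ρ = 1 − 6·6/(6·35) = 1 − 36/210 = 0.829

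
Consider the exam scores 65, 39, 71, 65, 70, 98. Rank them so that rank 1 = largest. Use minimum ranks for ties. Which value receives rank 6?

Sorted (descending): 98, 71, 70, 65, 65, 39
The 2 values of 65 occupy positions 4–5 → each gets rank 4.
Rank 6 → value 39.

39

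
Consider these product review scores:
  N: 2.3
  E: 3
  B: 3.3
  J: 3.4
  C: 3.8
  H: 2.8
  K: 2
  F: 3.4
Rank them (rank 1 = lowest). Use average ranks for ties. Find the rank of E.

4

Sorted (ascending): 2, 2.3, 2.8, 3, 3.3, 3.4, 3.4, 3.8
The 2 values of 3.4 occupy positions 6–7 → average rank (6+7)/2 = 6.5.
E has value 3 → rank 4.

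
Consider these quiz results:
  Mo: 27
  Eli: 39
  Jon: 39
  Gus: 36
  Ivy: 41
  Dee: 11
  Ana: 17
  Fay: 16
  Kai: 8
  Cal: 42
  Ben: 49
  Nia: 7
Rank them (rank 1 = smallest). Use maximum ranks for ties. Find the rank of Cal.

Sorted (ascending): 7, 8, 11, 16, 17, 27, 36, 39, 39, 41, 42, 49
The 2 values of 39 occupy positions 8–9 → each gets rank 9.
Cal has value 42 → rank 11.

11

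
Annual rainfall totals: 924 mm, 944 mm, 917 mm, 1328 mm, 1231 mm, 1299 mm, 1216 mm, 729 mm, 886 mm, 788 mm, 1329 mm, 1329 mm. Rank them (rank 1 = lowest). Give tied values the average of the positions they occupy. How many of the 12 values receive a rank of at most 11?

10

Sorted (ascending): 729, 788, 886, 917, 924, 944, 1216, 1231, 1299, 1328, 1329, 1329
The 2 values of 1329 occupy positions 11–12 → average rank (11+12)/2 = 11.5.
Ranks ≤ 11: {1, 2, 3, 4, 5, 6, 7, 8, 9, 10} → 10 values.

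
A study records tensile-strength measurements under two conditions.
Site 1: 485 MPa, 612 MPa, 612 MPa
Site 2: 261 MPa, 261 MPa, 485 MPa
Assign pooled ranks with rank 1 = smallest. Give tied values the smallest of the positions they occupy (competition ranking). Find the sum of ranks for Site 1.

Sorted (ascending): 261, 261, 485, 485, 612, 612
The 2 values of 261 occupy positions 1–2 → each gets rank 1.
The 2 values of 485 occupy positions 3–4 → each gets rank 3.
The 2 values of 612 occupy positions 5–6 → each gets rank 5.
Site 1 values → pooled ranks: 485→3, 612→5, 612→5
Rank sum = 3 + 5 + 5 = 13

13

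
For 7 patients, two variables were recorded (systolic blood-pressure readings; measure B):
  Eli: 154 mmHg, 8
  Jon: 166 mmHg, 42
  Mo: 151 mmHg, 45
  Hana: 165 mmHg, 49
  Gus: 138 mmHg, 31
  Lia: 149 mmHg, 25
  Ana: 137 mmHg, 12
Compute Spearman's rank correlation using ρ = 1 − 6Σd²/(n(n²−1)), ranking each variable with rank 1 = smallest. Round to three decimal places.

Ranks of variable 1: 5, 7, 4, 6, 2, 3, 1
Ranks of variable 2: 1, 5, 6, 7, 4, 3, 2
d = r₁ − r₂: 4, 2, -2, -1, -2, 0, -1
d²: 16, 4, 4, 1, 4, 0, 1; Σd² = 30
ρ = 1 − 6·30/(7·48) = 1 − 180/336 = 0.464

0.464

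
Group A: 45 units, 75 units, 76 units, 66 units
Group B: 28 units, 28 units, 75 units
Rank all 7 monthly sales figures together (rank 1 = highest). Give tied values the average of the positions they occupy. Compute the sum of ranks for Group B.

Sorted (descending): 76, 75, 75, 66, 45, 28, 28
The 2 values of 75 occupy positions 2–3 → average rank (2+3)/2 = 2.5.
The 2 values of 28 occupy positions 6–7 → average rank (6+7)/2 = 6.5.
Group B values → pooled ranks: 28→6.5, 28→6.5, 75→2.5
Rank sum = 6.5 + 6.5 + 2.5 = 15.5

15.5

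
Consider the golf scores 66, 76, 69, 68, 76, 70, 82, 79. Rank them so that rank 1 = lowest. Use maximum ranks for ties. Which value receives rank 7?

79

Sorted (ascending): 66, 68, 69, 70, 76, 76, 79, 82
The 2 values of 76 occupy positions 5–6 → each gets rank 6.
Rank 7 → value 79.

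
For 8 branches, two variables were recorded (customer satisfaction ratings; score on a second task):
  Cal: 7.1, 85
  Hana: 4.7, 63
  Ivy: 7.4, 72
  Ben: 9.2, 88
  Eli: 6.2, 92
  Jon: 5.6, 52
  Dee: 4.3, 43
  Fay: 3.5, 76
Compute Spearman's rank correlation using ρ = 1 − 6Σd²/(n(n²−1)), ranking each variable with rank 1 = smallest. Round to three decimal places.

0.524

Ranks of variable 1: 6, 3, 7, 8, 5, 4, 2, 1
Ranks of variable 2: 6, 3, 4, 7, 8, 2, 1, 5
d = r₁ − r₂: 0, 0, 3, 1, -3, 2, 1, -4
d²: 0, 0, 9, 1, 9, 4, 1, 16; Σd² = 40
ρ = 1 − 6·40/(8·63) = 1 − 240/504 = 0.524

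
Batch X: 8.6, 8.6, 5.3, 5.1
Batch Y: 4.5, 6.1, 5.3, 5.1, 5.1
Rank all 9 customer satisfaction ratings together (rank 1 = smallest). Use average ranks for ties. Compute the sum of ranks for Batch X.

25.5

Sorted (ascending): 4.5, 5.1, 5.1, 5.1, 5.3, 5.3, 6.1, 8.6, 8.6
The 3 values of 5.1 occupy positions 2–4 → average rank 3.
The 2 values of 5.3 occupy positions 5–6 → average rank (5+6)/2 = 5.5.
The 2 values of 8.6 occupy positions 8–9 → average rank (8+9)/2 = 8.5.
Batch X values → pooled ranks: 8.6→8.5, 8.6→8.5, 5.3→5.5, 5.1→3
Rank sum = 8.5 + 8.5 + 5.5 + 3 = 25.5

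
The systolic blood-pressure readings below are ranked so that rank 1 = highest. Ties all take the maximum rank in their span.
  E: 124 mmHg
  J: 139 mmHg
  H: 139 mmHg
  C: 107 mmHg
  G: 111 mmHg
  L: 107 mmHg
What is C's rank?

Sorted (descending): 139, 139, 124, 111, 107, 107
The 2 values of 139 occupy positions 1–2 → each gets rank 2.
The 2 values of 107 occupy positions 5–6 → each gets rank 6.
C has value 107 mmHg → rank 6.

6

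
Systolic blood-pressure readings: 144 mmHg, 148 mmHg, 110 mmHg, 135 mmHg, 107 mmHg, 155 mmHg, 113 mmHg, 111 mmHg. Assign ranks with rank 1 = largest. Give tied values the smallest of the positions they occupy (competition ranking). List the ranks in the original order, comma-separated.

3, 2, 7, 4, 8, 1, 5, 6

Sorted (descending): 155, 148, 144, 135, 113, 111, 110, 107
No ties — each value takes its position as its rank.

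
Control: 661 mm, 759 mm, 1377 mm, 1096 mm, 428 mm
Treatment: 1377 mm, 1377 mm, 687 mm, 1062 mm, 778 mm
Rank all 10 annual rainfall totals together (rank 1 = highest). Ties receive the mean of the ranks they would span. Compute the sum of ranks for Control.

Sorted (descending): 1377, 1377, 1377, 1096, 1062, 778, 759, 687, 661, 428
The 3 values of 1377 occupy positions 1–3 → average rank 2.
Control values → pooled ranks: 661→9, 759→7, 1377→2, 1096→4, 428→10
Rank sum = 9 + 7 + 2 + 4 + 10 = 32

32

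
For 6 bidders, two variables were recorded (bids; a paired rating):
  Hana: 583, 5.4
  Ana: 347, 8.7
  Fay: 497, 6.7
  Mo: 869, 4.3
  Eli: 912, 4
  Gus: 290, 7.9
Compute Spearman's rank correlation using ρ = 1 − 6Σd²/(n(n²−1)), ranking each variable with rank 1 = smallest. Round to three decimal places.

Ranks of variable 1: 4, 2, 3, 5, 6, 1
Ranks of variable 2: 3, 6, 4, 2, 1, 5
d = r₁ − r₂: 1, -4, -1, 3, 5, -4
d²: 1, 16, 1, 9, 25, 16; Σd² = 68
ρ = 1 − 6·68/(6·35) = 1 − 408/210 = -0.943

-0.943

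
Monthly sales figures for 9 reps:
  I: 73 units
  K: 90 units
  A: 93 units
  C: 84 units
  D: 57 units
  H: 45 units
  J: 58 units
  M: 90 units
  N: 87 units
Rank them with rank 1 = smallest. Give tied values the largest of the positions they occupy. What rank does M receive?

Sorted (ascending): 45, 57, 58, 73, 84, 87, 90, 90, 93
The 2 values of 90 occupy positions 7–8 → each gets rank 8.
M has value 90 units → rank 8.

8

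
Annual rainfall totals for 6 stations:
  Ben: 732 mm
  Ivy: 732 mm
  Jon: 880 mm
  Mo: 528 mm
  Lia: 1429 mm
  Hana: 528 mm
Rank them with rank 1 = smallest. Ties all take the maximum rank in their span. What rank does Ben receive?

4

Sorted (ascending): 528, 528, 732, 732, 880, 1429
The 2 values of 528 occupy positions 1–2 → each gets rank 2.
The 2 values of 732 occupy positions 3–4 → each gets rank 4.
Ben has value 732 mm → rank 4.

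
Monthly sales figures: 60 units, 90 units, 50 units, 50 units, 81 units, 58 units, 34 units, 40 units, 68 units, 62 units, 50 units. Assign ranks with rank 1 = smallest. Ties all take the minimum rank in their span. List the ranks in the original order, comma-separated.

7, 11, 3, 3, 10, 6, 1, 2, 9, 8, 3

Sorted (ascending): 34, 40, 50, 50, 50, 58, 60, 62, 68, 81, 90
The 3 values of 50 occupy positions 3–5 → each gets rank 3.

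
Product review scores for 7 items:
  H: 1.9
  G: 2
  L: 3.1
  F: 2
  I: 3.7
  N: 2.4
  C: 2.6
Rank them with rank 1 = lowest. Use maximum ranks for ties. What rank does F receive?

Sorted (ascending): 1.9, 2, 2, 2.4, 2.6, 3.1, 3.7
The 2 values of 2 occupy positions 2–3 → each gets rank 3.
F has value 2 → rank 3.

3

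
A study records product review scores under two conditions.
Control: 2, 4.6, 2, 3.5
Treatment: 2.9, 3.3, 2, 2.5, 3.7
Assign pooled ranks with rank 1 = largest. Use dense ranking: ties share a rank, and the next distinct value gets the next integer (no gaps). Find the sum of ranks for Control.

18

Sorted (descending): 4.6, 3.7, 3.5, 3.3, 2.9, 2.5, 2, 2, 2
The 3 values of 2 share dense rank 7.
Remaining distinct values take the next consecutive integers.
Control values → pooled ranks: 2→7, 4.6→1, 2→7, 3.5→3
Rank sum = 7 + 1 + 7 + 3 = 18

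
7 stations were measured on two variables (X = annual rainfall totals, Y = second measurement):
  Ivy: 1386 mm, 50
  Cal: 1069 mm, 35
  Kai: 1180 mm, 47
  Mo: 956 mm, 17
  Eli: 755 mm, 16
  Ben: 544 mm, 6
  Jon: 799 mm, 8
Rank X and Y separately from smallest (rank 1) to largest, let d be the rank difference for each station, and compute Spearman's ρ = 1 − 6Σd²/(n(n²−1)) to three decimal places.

0.964

Ranks of variable 1: 7, 5, 6, 4, 2, 1, 3
Ranks of variable 2: 7, 5, 6, 4, 3, 1, 2
d = r₁ − r₂: 0, 0, 0, 0, -1, 0, 1
d²: 0, 0, 0, 0, 1, 0, 1; Σd² = 2
ρ = 1 − 6·2/(7·48) = 1 − 12/336 = 0.964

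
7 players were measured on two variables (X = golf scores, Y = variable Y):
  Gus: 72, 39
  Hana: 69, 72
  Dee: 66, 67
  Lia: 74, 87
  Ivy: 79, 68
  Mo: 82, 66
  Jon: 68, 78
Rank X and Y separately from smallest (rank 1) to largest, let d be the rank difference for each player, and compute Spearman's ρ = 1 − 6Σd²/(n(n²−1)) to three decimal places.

-0.179

Ranks of variable 1: 4, 3, 1, 5, 6, 7, 2
Ranks of variable 2: 1, 5, 3, 7, 4, 2, 6
d = r₁ − r₂: 3, -2, -2, -2, 2, 5, -4
d²: 9, 4, 4, 4, 4, 25, 16; Σd² = 66
ρ = 1 − 6·66/(7·48) = 1 − 396/336 = -0.179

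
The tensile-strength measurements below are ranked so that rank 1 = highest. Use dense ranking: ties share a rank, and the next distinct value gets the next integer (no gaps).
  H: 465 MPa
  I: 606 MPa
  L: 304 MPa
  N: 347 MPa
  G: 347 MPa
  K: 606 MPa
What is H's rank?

2

Sorted (descending): 606, 606, 465, 347, 347, 304
The 2 values of 606 share dense rank 1.
The 2 values of 347 share dense rank 3.
Remaining distinct values take the next consecutive integers.
H has value 465 MPa → rank 2.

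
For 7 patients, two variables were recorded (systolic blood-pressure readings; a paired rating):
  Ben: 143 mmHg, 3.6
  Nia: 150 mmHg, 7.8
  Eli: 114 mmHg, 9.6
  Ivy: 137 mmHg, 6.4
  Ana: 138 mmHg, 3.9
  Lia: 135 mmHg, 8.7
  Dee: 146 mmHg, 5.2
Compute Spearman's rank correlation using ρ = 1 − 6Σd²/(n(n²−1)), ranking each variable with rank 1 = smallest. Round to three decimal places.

-0.536

Ranks of variable 1: 5, 7, 1, 3, 4, 2, 6
Ranks of variable 2: 1, 5, 7, 4, 2, 6, 3
d = r₁ − r₂: 4, 2, -6, -1, 2, -4, 3
d²: 16, 4, 36, 1, 4, 16, 9; Σd² = 86
ρ = 1 − 6·86/(7·48) = 1 − 516/336 = -0.536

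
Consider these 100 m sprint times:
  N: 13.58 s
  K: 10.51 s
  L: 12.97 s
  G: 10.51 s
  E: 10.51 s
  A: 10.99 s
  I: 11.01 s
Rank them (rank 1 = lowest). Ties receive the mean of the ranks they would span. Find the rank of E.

2

Sorted (ascending): 10.51, 10.51, 10.51, 10.99, 11.01, 12.97, 13.58
The 3 values of 10.51 occupy positions 1–3 → average rank 2.
E has value 10.51 s → rank 2.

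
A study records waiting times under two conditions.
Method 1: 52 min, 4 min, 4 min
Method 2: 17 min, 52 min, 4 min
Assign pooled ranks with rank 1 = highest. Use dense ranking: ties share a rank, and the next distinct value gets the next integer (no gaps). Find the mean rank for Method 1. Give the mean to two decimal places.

2.33

Sorted (descending): 52, 52, 17, 4, 4, 4
The 2 values of 52 share dense rank 1.
The 3 values of 4 share dense rank 3.
Remaining distinct values take the next consecutive integers.
Method 1 values → pooled ranks: 52→1, 4→3, 4→3
Mean rank = (1 + 3 + 3) / 3 = 2.33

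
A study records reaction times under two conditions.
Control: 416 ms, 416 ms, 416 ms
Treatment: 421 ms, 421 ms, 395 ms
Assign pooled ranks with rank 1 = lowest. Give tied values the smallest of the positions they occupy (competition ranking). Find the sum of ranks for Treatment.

Sorted (ascending): 395, 416, 416, 416, 421, 421
The 3 values of 416 occupy positions 2–4 → each gets rank 2.
The 2 values of 421 occupy positions 5–6 → each gets rank 5.
Treatment values → pooled ranks: 421→5, 421→5, 395→1
Rank sum = 5 + 5 + 1 = 11

11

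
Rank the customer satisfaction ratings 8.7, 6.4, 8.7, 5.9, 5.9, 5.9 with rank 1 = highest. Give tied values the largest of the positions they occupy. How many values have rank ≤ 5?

3

Sorted (descending): 8.7, 8.7, 6.4, 5.9, 5.9, 5.9
The 2 values of 8.7 occupy positions 1–2 → each gets rank 2.
The 3 values of 5.9 occupy positions 4–6 → each gets rank 6.
Ranks ≤ 5: {2, 2, 3} → 3 values.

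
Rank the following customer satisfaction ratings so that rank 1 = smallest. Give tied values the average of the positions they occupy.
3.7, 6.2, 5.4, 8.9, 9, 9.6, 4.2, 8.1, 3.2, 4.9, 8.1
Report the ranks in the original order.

Sorted (ascending): 3.2, 3.7, 4.2, 4.9, 5.4, 6.2, 8.1, 8.1, 8.9, 9, 9.6
The 2 values of 8.1 occupy positions 7–8 → average rank (7+8)/2 = 7.5.

2, 6, 5, 9, 10, 11, 3, 7.5, 1, 4, 7.5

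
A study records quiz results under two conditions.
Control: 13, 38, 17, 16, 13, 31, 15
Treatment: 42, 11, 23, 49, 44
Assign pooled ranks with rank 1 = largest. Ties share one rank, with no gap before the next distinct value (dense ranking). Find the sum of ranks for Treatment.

23

Sorted (descending): 49, 44, 42, 38, 31, 23, 17, 16, 15, 13, 13, 11
The 2 values of 13 share dense rank 10.
Remaining distinct values take the next consecutive integers.
Treatment values → pooled ranks: 42→3, 11→11, 23→6, 49→1, 44→2
Rank sum = 3 + 11 + 6 + 1 + 2 = 23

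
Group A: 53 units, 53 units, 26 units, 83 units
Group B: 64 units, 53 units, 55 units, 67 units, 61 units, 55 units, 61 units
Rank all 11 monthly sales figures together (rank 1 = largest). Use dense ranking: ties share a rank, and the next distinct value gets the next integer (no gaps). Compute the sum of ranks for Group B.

29

Sorted (descending): 83, 67, 64, 61, 61, 55, 55, 53, 53, 53, 26
The 2 values of 61 share dense rank 4.
The 2 values of 55 share dense rank 5.
The 3 values of 53 share dense rank 6.
Remaining distinct values take the next consecutive integers.
Group B values → pooled ranks: 64→3, 53→6, 55→5, 67→2, 61→4, 55→5, 61→4
Rank sum = 3 + 6 + 5 + 2 + 4 + 5 + 4 = 29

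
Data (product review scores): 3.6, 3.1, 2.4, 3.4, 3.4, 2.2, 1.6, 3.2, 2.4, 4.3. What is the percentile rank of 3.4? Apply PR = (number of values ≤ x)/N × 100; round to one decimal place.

N = 10.
Strictly below 3.4: 6. Equal to 3.4: 2.
PR = 8/10 × 100 = 80.0

80.0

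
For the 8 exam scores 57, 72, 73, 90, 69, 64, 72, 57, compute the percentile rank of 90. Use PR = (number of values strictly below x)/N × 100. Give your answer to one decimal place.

N = 8.
Strictly below 90: 7. Equal to 90: 1.
PR = 7/8 × 100 = 87.5

87.5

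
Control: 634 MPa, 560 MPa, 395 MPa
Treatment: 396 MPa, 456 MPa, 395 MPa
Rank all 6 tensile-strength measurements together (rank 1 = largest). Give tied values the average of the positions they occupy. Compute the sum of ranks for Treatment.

Sorted (descending): 634, 560, 456, 396, 395, 395
The 2 values of 395 occupy positions 5–6 → average rank (5+6)/2 = 5.5.
Treatment values → pooled ranks: 396→4, 456→3, 395→5.5
Rank sum = 4 + 3 + 5.5 = 12.5

12.5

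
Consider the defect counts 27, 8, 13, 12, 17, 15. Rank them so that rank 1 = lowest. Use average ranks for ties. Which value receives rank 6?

27

Sorted (ascending): 8, 12, 13, 15, 17, 27
No ties — each value takes its position as its rank.
Rank 6 → value 27.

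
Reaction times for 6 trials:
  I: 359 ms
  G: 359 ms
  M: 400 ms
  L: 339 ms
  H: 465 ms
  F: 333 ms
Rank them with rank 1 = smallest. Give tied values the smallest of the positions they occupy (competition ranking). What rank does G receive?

3

Sorted (ascending): 333, 339, 359, 359, 400, 465
The 2 values of 359 occupy positions 3–4 → each gets rank 3.
G has value 359 ms → rank 3.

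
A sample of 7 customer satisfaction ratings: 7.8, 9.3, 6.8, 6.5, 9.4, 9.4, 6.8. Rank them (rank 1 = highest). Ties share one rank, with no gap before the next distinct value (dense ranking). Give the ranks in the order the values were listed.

3, 2, 4, 5, 1, 1, 4

Sorted (descending): 9.4, 9.4, 9.3, 7.8, 6.8, 6.8, 6.5
The 2 values of 9.4 share dense rank 1.
The 2 values of 6.8 share dense rank 4.
Remaining distinct values take the next consecutive integers.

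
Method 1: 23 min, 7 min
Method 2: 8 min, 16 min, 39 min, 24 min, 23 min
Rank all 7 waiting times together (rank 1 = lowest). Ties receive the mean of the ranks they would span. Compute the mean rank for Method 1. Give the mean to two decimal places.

Sorted (ascending): 7, 8, 16, 23, 23, 24, 39
The 2 values of 23 occupy positions 4–5 → average rank (4+5)/2 = 4.5.
Method 1 values → pooled ranks: 23→4.5, 7→1
Mean rank = (4.5 + 1) / 2 = 2.75

2.75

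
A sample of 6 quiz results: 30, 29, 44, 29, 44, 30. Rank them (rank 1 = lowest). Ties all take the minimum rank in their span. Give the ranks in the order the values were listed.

Sorted (ascending): 29, 29, 30, 30, 44, 44
The 2 values of 29 occupy positions 1–2 → each gets rank 1.
The 2 values of 30 occupy positions 3–4 → each gets rank 3.
The 2 values of 44 occupy positions 5–6 → each gets rank 5.

3, 1, 5, 1, 5, 3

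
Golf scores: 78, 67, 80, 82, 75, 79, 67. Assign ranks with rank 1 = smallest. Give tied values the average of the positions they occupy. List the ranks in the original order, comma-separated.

Sorted (ascending): 67, 67, 75, 78, 79, 80, 82
The 2 values of 67 occupy positions 1–2 → average rank (1+2)/2 = 1.5.

4, 1.5, 6, 7, 3, 5, 1.5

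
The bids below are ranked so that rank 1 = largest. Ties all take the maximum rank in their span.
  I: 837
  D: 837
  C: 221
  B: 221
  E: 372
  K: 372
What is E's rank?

Sorted (descending): 837, 837, 372, 372, 221, 221
The 2 values of 837 occupy positions 1–2 → each gets rank 2.
The 2 values of 372 occupy positions 3–4 → each gets rank 4.
The 2 values of 221 occupy positions 5–6 → each gets rank 6.
E has value 372 → rank 4.

4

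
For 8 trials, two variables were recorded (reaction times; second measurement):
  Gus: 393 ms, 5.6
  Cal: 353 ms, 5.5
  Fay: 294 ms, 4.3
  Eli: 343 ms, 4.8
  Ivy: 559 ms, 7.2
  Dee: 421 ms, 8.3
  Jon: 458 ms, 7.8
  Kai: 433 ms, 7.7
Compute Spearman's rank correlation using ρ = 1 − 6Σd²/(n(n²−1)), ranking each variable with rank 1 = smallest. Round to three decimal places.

Ranks of variable 1: 4, 3, 1, 2, 8, 5, 7, 6
Ranks of variable 2: 4, 3, 1, 2, 5, 8, 7, 6
d = r₁ − r₂: 0, 0, 0, 0, 3, -3, 0, 0
d²: 0, 0, 0, 0, 9, 9, 0, 0; Σd² = 18
ρ = 1 − 6·18/(8·63) = 1 − 108/504 = 0.786

0.786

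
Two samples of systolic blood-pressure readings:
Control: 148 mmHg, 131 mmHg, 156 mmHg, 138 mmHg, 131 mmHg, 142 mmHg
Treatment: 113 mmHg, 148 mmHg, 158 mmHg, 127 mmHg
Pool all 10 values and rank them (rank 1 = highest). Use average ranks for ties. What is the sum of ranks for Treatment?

23.5

Sorted (descending): 158, 156, 148, 148, 142, 138, 131, 131, 127, 113
The 2 values of 148 occupy positions 3–4 → average rank (3+4)/2 = 3.5.
The 2 values of 131 occupy positions 7–8 → average rank (7+8)/2 = 7.5.
Treatment values → pooled ranks: 113→10, 148→3.5, 158→1, 127→9
Rank sum = 10 + 3.5 + 1 + 9 = 23.5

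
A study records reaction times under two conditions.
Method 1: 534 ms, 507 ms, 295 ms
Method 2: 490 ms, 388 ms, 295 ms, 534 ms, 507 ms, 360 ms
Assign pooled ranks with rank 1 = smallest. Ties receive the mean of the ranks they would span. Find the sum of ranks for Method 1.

Sorted (ascending): 295, 295, 360, 388, 490, 507, 507, 534, 534
The 2 values of 295 occupy positions 1–2 → average rank (1+2)/2 = 1.5.
The 2 values of 507 occupy positions 6–7 → average rank (6+7)/2 = 6.5.
The 2 values of 534 occupy positions 8–9 → average rank (8+9)/2 = 8.5.
Method 1 values → pooled ranks: 534→8.5, 507→6.5, 295→1.5
Rank sum = 8.5 + 6.5 + 1.5 = 16.5

16.5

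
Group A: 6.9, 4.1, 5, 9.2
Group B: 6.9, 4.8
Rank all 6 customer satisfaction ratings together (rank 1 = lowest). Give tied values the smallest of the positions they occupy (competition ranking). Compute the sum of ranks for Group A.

Sorted (ascending): 4.1, 4.8, 5, 6.9, 6.9, 9.2
The 2 values of 6.9 occupy positions 4–5 → each gets rank 4.
Group A values → pooled ranks: 6.9→4, 4.1→1, 5→3, 9.2→6
Rank sum = 4 + 1 + 3 + 6 = 14

14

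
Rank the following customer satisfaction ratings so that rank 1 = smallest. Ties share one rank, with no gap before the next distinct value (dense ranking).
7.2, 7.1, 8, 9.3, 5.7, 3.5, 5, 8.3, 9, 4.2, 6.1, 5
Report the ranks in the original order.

Sorted (ascending): 3.5, 4.2, 5, 5, 5.7, 6.1, 7.1, 7.2, 8, 8.3, 9, 9.3
The 2 values of 5 share dense rank 3.
Remaining distinct values take the next consecutive integers.

7, 6, 8, 11, 4, 1, 3, 9, 10, 2, 5, 3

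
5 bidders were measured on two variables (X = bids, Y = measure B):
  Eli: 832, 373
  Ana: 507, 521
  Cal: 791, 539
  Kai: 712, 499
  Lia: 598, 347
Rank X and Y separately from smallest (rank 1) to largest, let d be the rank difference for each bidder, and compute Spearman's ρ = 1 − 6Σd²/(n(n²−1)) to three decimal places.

0.000

Ranks of variable 1: 5, 1, 4, 3, 2
Ranks of variable 2: 2, 4, 5, 3, 1
d = r₁ − r₂: 3, -3, -1, 0, 1
d²: 9, 9, 1, 0, 1; Σd² = 20
ρ = 1 − 6·20/(5·24) = 1 − 120/120 = 0.000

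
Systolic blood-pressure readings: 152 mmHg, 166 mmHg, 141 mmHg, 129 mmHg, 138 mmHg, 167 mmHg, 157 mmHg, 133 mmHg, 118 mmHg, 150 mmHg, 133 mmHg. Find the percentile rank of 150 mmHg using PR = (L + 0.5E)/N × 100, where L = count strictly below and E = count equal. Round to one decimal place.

N = 11.
Strictly below 150: 6. Equal to 150: 1.
PR = (6 + 0.5·1)/11 × 100 = 59.1

59.1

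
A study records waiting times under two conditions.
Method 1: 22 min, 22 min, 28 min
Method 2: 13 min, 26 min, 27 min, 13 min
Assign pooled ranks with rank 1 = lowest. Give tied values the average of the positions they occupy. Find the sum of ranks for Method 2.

Sorted (ascending): 13, 13, 22, 22, 26, 27, 28
The 2 values of 13 occupy positions 1–2 → average rank (1+2)/2 = 1.5.
The 2 values of 22 occupy positions 3–4 → average rank (3+4)/2 = 3.5.
Method 2 values → pooled ranks: 13→1.5, 26→5, 27→6, 13→1.5
Rank sum = 1.5 + 5 + 6 + 1.5 = 14

14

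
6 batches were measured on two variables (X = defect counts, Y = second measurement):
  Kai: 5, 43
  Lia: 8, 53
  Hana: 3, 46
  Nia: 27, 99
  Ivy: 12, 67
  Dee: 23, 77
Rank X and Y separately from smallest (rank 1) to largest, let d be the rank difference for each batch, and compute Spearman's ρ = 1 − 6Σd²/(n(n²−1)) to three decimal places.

Ranks of variable 1: 2, 3, 1, 6, 4, 5
Ranks of variable 2: 1, 3, 2, 6, 4, 5
d = r₁ − r₂: 1, 0, -1, 0, 0, 0
d²: 1, 0, 1, 0, 0, 0; Σd² = 2
ρ = 1 − 6·2/(6·35) = 1 − 12/210 = 0.943

0.943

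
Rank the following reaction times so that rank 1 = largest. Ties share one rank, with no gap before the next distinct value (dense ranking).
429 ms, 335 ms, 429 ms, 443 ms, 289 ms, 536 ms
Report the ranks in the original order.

Sorted (descending): 536, 443, 429, 429, 335, 289
The 2 values of 429 share dense rank 3.
Remaining distinct values take the next consecutive integers.

3, 4, 3, 2, 5, 1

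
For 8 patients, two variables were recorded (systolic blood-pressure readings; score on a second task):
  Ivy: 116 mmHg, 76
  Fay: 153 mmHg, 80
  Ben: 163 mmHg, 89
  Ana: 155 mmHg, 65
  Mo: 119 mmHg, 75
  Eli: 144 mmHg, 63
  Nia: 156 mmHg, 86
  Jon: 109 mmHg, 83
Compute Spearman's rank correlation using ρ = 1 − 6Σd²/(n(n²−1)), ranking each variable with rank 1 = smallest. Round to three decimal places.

Ranks of variable 1: 2, 5, 8, 6, 3, 4, 7, 1
Ranks of variable 2: 4, 5, 8, 2, 3, 1, 7, 6
d = r₁ − r₂: -2, 0, 0, 4, 0, 3, 0, -5
d²: 4, 0, 0, 16, 0, 9, 0, 25; Σd² = 54
ρ = 1 − 6·54/(8·63) = 1 − 324/504 = 0.357

0.357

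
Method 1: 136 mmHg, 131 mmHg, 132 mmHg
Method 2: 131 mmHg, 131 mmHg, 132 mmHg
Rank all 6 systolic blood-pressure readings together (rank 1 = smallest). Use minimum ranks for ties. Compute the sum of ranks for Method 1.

Sorted (ascending): 131, 131, 131, 132, 132, 136
The 3 values of 131 occupy positions 1–3 → each gets rank 1.
The 2 values of 132 occupy positions 4–5 → each gets rank 4.
Method 1 values → pooled ranks: 136→6, 131→1, 132→4
Rank sum = 6 + 1 + 4 = 11

11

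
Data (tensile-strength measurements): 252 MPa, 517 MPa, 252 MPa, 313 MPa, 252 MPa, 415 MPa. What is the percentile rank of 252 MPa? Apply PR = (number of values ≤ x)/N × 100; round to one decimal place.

50.0

N = 6.
Strictly below 252: 0. Equal to 252: 3.
PR = 3/6 × 100 = 50.0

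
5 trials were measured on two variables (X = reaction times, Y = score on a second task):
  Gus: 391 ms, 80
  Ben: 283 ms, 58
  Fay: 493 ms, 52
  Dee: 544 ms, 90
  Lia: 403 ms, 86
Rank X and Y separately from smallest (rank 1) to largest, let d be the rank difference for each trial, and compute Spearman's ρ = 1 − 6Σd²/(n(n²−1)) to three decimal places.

0.400

Ranks of variable 1: 2, 1, 4, 5, 3
Ranks of variable 2: 3, 2, 1, 5, 4
d = r₁ − r₂: -1, -1, 3, 0, -1
d²: 1, 1, 9, 0, 1; Σd² = 12
ρ = 1 − 6·12/(5·24) = 1 − 72/120 = 0.400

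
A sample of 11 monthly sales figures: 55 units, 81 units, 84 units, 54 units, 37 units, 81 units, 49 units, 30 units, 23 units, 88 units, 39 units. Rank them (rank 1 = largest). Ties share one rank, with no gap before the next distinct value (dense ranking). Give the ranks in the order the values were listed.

Sorted (descending): 88, 84, 81, 81, 55, 54, 49, 39, 37, 30, 23
The 2 values of 81 share dense rank 3.
Remaining distinct values take the next consecutive integers.

4, 3, 2, 5, 8, 3, 6, 9, 10, 1, 7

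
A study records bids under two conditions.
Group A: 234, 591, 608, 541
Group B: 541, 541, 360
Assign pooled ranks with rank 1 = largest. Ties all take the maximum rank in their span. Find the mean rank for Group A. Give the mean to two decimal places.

3.75

Sorted (descending): 608, 591, 541, 541, 541, 360, 234
The 3 values of 541 occupy positions 3–5 → each gets rank 5.
Group A values → pooled ranks: 234→7, 591→2, 608→1, 541→5
Mean rank = (7 + 2 + 1 + 5) / 4 = 3.75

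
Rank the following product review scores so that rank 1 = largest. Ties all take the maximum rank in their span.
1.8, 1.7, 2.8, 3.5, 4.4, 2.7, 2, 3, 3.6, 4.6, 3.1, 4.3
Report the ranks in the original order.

Sorted (descending): 4.6, 4.4, 4.3, 3.6, 3.5, 3.1, 3, 2.8, 2.7, 2, 1.8, 1.7
No ties — each value takes its position as its rank.

11, 12, 8, 5, 2, 9, 10, 7, 4, 1, 6, 3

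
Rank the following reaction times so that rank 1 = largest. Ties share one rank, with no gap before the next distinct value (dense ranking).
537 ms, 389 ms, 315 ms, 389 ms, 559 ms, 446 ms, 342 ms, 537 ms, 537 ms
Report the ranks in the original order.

2, 4, 6, 4, 1, 3, 5, 2, 2

Sorted (descending): 559, 537, 537, 537, 446, 389, 389, 342, 315
The 3 values of 537 share dense rank 2.
The 2 values of 389 share dense rank 4.
Remaining distinct values take the next consecutive integers.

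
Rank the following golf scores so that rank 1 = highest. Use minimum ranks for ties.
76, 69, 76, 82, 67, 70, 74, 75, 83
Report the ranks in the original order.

3, 8, 3, 2, 9, 7, 6, 5, 1

Sorted (descending): 83, 82, 76, 76, 75, 74, 70, 69, 67
The 2 values of 76 occupy positions 3–4 → each gets rank 3.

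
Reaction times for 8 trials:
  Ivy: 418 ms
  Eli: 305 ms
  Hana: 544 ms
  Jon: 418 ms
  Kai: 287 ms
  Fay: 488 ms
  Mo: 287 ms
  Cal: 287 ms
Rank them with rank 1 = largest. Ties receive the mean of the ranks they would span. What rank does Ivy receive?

Sorted (descending): 544, 488, 418, 418, 305, 287, 287, 287
The 2 values of 418 occupy positions 3–4 → average rank (3+4)/2 = 3.5.
The 3 values of 287 occupy positions 6–8 → average rank 7.
Ivy has value 418 ms → rank 3.5.

3.5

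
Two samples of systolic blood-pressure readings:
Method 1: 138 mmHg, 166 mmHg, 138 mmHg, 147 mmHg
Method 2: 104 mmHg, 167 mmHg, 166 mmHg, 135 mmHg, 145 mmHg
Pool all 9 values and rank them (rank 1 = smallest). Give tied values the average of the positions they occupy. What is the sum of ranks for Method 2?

24.5

Sorted (ascending): 104, 135, 138, 138, 145, 147, 166, 166, 167
The 2 values of 138 occupy positions 3–4 → average rank (3+4)/2 = 3.5.
The 2 values of 166 occupy positions 7–8 → average rank (7+8)/2 = 7.5.
Method 2 values → pooled ranks: 104→1, 167→9, 166→7.5, 135→2, 145→5
Rank sum = 1 + 9 + 7.5 + 2 + 5 = 24.5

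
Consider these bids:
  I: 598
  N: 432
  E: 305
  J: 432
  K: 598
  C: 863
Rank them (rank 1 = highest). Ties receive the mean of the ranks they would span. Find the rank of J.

4.5

Sorted (descending): 863, 598, 598, 432, 432, 305
The 2 values of 598 occupy positions 2–3 → average rank (2+3)/2 = 2.5.
The 2 values of 432 occupy positions 4–5 → average rank (4+5)/2 = 4.5.
J has value 432 → rank 4.5.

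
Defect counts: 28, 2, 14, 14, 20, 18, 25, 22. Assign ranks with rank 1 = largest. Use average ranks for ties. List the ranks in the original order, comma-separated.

Sorted (descending): 28, 25, 22, 20, 18, 14, 14, 2
The 2 values of 14 occupy positions 6–7 → average rank (6+7)/2 = 6.5.

1, 8, 6.5, 6.5, 4, 5, 2, 3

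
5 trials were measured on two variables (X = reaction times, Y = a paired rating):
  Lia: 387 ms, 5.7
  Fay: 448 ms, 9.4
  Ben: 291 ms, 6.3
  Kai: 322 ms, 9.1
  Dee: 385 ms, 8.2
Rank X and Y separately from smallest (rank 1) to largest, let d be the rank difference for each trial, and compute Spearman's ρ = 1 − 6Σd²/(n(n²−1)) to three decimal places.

0.300

Ranks of variable 1: 4, 5, 1, 2, 3
Ranks of variable 2: 1, 5, 2, 4, 3
d = r₁ − r₂: 3, 0, -1, -2, 0
d²: 9, 0, 1, 4, 0; Σd² = 14
ρ = 1 − 6·14/(5·24) = 1 − 84/120 = 0.300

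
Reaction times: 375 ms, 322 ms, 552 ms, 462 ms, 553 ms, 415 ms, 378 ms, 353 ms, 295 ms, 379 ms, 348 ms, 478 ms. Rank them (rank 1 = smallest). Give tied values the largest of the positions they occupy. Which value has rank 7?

379

Sorted (ascending): 295, 322, 348, 353, 375, 378, 379, 415, 462, 478, 552, 553
No ties — each value takes its position as its rank.
Rank 7 → value 379.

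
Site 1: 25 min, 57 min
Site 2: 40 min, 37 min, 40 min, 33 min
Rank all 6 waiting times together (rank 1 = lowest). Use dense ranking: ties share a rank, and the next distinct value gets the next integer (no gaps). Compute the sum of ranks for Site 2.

13

Sorted (ascending): 25, 33, 37, 40, 40, 57
The 2 values of 40 share dense rank 4.
Remaining distinct values take the next consecutive integers.
Site 2 values → pooled ranks: 40→4, 37→3, 40→4, 33→2
Rank sum = 4 + 3 + 4 + 2 = 13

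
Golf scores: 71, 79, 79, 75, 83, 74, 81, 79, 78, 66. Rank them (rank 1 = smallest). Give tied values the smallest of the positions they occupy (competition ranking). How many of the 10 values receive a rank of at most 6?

Sorted (ascending): 66, 71, 74, 75, 78, 79, 79, 79, 81, 83
The 3 values of 79 occupy positions 6–8 → each gets rank 6.
Ranks ≤ 6: {1, 2, 3, 4, 5, 6, 6, 6} → 8 values.

8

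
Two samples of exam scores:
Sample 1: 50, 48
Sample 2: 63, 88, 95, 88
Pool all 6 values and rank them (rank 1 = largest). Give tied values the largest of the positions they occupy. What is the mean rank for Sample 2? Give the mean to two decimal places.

2.75

Sorted (descending): 95, 88, 88, 63, 50, 48
The 2 values of 88 occupy positions 2–3 → each gets rank 3.
Sample 2 values → pooled ranks: 63→4, 88→3, 95→1, 88→3
Mean rank = (4 + 3 + 1 + 3) / 4 = 2.75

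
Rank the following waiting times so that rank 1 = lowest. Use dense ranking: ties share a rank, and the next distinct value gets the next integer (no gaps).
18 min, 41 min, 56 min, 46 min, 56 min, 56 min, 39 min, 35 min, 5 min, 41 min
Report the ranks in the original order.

2, 5, 7, 6, 7, 7, 4, 3, 1, 5

Sorted (ascending): 5, 18, 35, 39, 41, 41, 46, 56, 56, 56
The 2 values of 41 share dense rank 5.
The 3 values of 56 share dense rank 7.
Remaining distinct values take the next consecutive integers.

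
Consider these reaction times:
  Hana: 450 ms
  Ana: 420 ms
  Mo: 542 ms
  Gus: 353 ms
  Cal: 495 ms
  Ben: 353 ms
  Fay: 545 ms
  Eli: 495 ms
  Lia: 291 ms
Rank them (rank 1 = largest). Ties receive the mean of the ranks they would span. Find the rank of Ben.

7.5

Sorted (descending): 545, 542, 495, 495, 450, 420, 353, 353, 291
The 2 values of 495 occupy positions 3–4 → average rank (3+4)/2 = 3.5.
The 2 values of 353 occupy positions 7–8 → average rank (7+8)/2 = 7.5.
Ben has value 353 ms → rank 7.5.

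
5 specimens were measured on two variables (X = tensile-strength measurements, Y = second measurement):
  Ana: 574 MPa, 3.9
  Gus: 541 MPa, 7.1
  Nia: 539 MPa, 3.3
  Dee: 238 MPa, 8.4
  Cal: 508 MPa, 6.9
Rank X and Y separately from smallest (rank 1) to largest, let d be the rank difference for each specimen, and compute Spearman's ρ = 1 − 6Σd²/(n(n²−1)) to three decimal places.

-0.500

Ranks of variable 1: 5, 4, 3, 1, 2
Ranks of variable 2: 2, 4, 1, 5, 3
d = r₁ − r₂: 3, 0, 2, -4, -1
d²: 9, 0, 4, 16, 1; Σd² = 30
ρ = 1 − 6·30/(5·24) = 1 − 180/120 = -0.500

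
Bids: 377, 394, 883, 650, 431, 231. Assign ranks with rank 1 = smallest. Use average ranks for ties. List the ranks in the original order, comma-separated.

Sorted (ascending): 231, 377, 394, 431, 650, 883
No ties — each value takes its position as its rank.

2, 3, 6, 5, 4, 1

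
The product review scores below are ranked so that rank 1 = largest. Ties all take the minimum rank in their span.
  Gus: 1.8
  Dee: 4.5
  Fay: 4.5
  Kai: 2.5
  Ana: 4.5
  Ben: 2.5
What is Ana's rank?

1

Sorted (descending): 4.5, 4.5, 4.5, 2.5, 2.5, 1.8
The 3 values of 4.5 occupy positions 1–3 → each gets rank 1.
The 2 values of 2.5 occupy positions 4–5 → each gets rank 4.
Ana has value 4.5 → rank 1.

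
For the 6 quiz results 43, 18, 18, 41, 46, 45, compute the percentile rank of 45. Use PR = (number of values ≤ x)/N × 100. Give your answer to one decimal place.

N = 6.
Strictly below 45: 4. Equal to 45: 1.
PR = 5/6 × 100 = 83.3

83.3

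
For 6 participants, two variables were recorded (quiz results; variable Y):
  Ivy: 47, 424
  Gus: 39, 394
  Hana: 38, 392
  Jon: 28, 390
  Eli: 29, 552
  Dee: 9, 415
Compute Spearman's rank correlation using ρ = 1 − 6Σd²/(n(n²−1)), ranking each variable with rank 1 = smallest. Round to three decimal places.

Ranks of variable 1: 6, 5, 4, 2, 3, 1
Ranks of variable 2: 5, 3, 2, 1, 6, 4
d = r₁ − r₂: 1, 2, 2, 1, -3, -3
d²: 1, 4, 4, 1, 9, 9; Σd² = 28
ρ = 1 − 6·28/(6·35) = 1 − 168/210 = 0.200

0.200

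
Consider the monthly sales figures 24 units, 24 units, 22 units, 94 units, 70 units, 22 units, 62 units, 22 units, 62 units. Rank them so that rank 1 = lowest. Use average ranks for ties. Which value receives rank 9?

Sorted (ascending): 22, 22, 22, 24, 24, 62, 62, 70, 94
The 3 values of 22 occupy positions 1–3 → average rank 2.
The 2 values of 24 occupy positions 4–5 → average rank (4+5)/2 = 4.5.
The 2 values of 62 occupy positions 6–7 → average rank (6+7)/2 = 6.5.
Rank 9 → value 94.

94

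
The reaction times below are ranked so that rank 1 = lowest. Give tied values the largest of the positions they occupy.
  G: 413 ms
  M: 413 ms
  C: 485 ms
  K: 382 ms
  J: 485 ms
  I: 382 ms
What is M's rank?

Sorted (ascending): 382, 382, 413, 413, 485, 485
The 2 values of 382 occupy positions 1–2 → each gets rank 2.
The 2 values of 413 occupy positions 3–4 → each gets rank 4.
The 2 values of 485 occupy positions 5–6 → each gets rank 6.
M has value 413 ms → rank 4.

4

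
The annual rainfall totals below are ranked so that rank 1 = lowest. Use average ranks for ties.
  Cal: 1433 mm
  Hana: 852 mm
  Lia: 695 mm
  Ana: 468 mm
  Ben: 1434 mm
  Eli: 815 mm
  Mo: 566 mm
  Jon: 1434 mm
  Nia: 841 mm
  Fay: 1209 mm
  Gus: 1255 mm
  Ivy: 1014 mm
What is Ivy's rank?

Sorted (ascending): 468, 566, 695, 815, 841, 852, 1014, 1209, 1255, 1433, 1434, 1434
The 2 values of 1434 occupy positions 11–12 → average rank (11+12)/2 = 11.5.
Ivy has value 1014 mm → rank 7.

7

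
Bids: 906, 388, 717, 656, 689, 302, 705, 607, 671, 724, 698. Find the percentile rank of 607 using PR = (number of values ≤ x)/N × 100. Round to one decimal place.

27.3

N = 11.
Strictly below 607: 2. Equal to 607: 1.
PR = 3/11 × 100 = 27.3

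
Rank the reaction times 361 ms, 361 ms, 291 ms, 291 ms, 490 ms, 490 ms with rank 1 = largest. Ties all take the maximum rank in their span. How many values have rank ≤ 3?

2

Sorted (descending): 490, 490, 361, 361, 291, 291
The 2 values of 490 occupy positions 1–2 → each gets rank 2.
The 2 values of 361 occupy positions 3–4 → each gets rank 4.
The 2 values of 291 occupy positions 5–6 → each gets rank 6.
Ranks ≤ 3: {2, 2} → 2 values.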